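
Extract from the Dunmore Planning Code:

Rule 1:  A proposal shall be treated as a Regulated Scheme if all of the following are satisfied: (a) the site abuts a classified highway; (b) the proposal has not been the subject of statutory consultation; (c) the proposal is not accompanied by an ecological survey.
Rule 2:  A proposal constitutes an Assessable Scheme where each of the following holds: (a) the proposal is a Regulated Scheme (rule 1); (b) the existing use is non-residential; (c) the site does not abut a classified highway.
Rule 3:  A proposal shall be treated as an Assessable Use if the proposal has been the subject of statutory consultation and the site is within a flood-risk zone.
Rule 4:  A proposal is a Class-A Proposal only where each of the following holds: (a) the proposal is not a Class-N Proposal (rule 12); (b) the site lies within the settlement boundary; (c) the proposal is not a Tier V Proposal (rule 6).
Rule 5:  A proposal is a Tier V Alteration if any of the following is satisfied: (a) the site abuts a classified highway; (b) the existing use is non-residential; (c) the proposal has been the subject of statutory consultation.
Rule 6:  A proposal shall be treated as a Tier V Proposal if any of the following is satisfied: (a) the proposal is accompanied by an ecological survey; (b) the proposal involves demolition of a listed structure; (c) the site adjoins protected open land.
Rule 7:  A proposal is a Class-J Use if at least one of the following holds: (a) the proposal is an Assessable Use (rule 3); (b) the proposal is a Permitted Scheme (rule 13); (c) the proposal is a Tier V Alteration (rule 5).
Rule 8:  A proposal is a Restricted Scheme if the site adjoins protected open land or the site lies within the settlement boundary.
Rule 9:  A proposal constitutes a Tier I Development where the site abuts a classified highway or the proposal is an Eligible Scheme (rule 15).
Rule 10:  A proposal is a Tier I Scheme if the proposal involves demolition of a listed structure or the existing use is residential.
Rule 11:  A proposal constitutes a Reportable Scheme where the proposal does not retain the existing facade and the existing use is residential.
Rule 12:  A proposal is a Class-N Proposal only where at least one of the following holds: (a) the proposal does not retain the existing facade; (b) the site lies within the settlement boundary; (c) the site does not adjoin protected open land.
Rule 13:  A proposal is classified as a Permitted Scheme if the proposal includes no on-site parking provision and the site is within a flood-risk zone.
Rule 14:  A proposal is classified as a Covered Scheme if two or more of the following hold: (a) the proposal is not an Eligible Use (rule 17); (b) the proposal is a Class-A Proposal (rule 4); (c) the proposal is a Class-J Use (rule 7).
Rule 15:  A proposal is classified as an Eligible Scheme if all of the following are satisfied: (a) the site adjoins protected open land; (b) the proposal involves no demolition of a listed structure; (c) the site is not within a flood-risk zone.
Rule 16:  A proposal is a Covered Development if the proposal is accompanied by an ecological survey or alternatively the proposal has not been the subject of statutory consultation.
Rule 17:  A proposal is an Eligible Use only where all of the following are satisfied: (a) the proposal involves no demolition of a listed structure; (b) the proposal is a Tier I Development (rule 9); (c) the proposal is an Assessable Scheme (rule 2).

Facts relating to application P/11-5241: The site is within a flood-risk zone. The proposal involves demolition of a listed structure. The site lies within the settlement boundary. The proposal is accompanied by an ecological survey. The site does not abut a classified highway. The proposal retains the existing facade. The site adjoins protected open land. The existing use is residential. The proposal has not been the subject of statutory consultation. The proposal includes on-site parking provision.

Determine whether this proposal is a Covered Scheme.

No

Under rule 15: the site adjoins protected open land? yes; and the proposal involves no demolition of a listed structure? no; and the site is not within a flood-risk zone? no. So the proposal is not an Eligible Scheme.
Under rule 9: the site abuts a classified highway? no; or Eligible Scheme (rule 15)? no. So the proposal is not a Tier I Development.
Under rule 1: the site abuts a classified highway? no; and the proposal has not been the subject of statutory consultation? yes; and the proposal is not accompanied by an ecological survey? no. So the proposal is not a Regulated Scheme.
Under rule 2: Regulated Scheme (rule 1)? no; and the existing use is non-residential? no; and the site does not abut a classified highway? yes. So the proposal is not an Assessable Scheme.
Under rule 17: the proposal involves no demolition of a listed structure? no; and Tier I Development (rule 9)? no; and Assessable Scheme (rule 2)? no. So the proposal is not an Eligible Use.
Under rule 12: the proposal does not retain the existing facade? no; or the site lies within the settlement boundary? yes; or the site does not adjoin protected open land? no. So the proposal is a Class-N Proposal.
Under rule 6: the proposal is accompanied by an ecological survey? yes; or the proposal involves demolition of a listed structure? yes; or the site adjoins protected open land? yes. So the proposal is a Tier V Proposal.
Under rule 4: not a Class-N Proposal (rule 12)? no; and the site lies within the settlement boundary? yes; and not a Tier V Proposal (rule 6)? no. So the proposal is not a Class-A Proposal.
Under rule 3: the proposal has been the subject of statutory consultation? no; and the site is within a flood-risk zone? yes. So the proposal is not an Assessable Use.
Under rule 13: the proposal includes no on-site parking provision? no; and the site is within a flood-risk zone? yes. So the proposal is not a Permitted Scheme.
Under rule 5: the site abuts a classified highway? no; or the existing use is non-residential? no; or the proposal has been the subject of statutory consultation? no. So the proposal is not a Tier V Alteration.
Under rule 7: Assessable Use (rule 3)? no; or Permitted Scheme (rule 13)? no; or Tier V Alteration (rule 5)? no. So the proposal is not a Class-J Use.
Under rule 14: not an Eligible Use (rule 17)? yes; Class-A Proposal (rule 4)? no; Class-J Use (rule 7)? no — 1 of 3 hold (need ≥2) → not satisfied.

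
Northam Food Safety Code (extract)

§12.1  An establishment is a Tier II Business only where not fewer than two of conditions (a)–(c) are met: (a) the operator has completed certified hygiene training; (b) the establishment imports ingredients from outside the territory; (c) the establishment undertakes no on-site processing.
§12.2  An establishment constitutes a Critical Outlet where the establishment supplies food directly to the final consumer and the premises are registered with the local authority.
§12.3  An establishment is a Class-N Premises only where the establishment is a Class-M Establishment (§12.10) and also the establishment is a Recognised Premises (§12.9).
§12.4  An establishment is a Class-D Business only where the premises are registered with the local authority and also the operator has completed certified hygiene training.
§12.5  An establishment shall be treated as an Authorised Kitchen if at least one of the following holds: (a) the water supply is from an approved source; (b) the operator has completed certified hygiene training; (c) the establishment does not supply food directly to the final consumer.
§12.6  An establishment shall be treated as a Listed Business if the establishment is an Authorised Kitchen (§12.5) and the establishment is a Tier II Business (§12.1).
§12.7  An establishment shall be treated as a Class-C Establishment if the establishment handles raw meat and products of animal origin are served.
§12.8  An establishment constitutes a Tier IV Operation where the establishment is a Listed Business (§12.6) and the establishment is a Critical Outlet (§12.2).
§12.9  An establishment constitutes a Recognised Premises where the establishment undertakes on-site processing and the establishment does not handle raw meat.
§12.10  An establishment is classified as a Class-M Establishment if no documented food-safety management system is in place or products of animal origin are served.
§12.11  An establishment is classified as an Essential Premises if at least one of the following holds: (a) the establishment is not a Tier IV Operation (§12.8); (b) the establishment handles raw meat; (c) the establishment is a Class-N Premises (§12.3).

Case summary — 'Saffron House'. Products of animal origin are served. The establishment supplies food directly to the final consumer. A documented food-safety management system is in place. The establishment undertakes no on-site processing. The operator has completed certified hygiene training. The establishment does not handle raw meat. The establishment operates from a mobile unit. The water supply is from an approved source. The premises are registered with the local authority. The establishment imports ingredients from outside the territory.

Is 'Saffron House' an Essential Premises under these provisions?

Under §12.5: the water supply is from an approved source? yes; or the operator has completed certified hygiene training? yes; or the establishment does not supply food directly to the final consumer? no. So the establishment is an Authorised Kitchen.
Under §12.1: the operator has completed certified hygiene training? yes; the establishment imports ingredients from outside the territory? yes; the establishment undertakes no on-site processing? yes — 3 of 3 hold (need ≥2) → satisfied.
Under §12.6: Authorised Kitchen (§12.5)? yes; and Tier II Business (§12.1)? yes. So the establishment is a Listed Business.
Under §12.2: the establishment supplies food directly to the final consumer? yes; and the premises are registered with the local authority? yes. So the establishment is a Critical Outlet.
Under §12.8: Listed Business (§12.6)? yes; and Critical Outlet (§12.2)? yes. So the establishment is a Tier IV Operation.
Under §12.10: no documented food-safety management system is in place? no; or products of animal origin are served? yes. So the establishment is a Class-M Establishment.
Under §12.9: the establishment undertakes on-site processing? no; and the establishment does not handle raw meat? yes. So the establishment is not a Recognised Premises.
Under §12.3: Class-M Establishment (§12.10)? yes; and Recognised Premises (§12.9)? no. So the establishment is not a Class-N Premises.
Under §12.11: not a Tier IV Operation (§12.8)? no; or the establishment handles raw meat? no; or Class-N Premises (§12.3)? no. So the establishment is not an Essential Premises.

No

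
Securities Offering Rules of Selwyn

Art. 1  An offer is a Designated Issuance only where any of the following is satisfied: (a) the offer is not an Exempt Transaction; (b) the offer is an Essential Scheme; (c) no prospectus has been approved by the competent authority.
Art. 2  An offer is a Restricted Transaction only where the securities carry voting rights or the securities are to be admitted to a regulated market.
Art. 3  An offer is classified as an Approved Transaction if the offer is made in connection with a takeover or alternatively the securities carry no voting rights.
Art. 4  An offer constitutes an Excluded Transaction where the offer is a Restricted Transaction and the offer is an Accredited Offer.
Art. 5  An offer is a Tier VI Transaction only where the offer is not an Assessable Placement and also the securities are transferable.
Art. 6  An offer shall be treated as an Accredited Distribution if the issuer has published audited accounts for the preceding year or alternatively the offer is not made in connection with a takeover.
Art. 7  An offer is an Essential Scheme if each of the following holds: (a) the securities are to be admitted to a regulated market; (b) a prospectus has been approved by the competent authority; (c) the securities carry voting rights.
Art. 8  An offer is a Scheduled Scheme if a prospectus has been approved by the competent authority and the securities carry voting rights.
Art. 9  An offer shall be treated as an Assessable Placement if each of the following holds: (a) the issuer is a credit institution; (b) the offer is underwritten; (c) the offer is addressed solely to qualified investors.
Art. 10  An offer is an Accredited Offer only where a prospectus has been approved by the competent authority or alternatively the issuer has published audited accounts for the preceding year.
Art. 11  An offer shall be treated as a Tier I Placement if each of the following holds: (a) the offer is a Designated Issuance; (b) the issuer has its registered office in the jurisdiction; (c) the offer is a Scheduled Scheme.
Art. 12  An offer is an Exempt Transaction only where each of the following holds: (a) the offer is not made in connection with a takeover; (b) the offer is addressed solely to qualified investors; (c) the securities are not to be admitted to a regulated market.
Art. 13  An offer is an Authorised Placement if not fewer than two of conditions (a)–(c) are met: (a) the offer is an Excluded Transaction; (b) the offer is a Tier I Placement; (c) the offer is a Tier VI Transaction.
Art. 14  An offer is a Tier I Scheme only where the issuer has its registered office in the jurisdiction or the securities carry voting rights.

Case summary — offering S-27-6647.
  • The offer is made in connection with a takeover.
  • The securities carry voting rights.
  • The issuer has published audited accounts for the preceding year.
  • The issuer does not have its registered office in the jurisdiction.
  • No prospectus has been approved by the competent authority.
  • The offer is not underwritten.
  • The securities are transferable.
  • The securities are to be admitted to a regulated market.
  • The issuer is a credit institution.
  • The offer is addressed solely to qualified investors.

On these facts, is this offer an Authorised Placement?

Yes

Under article 2: the securities carry voting rights? yes; or the securities are to be admitted to a regulated market? yes. So the offer is a Restricted Transaction.
Under article 10: a prospectus has been approved by the competent authority? no; or the issuer has published audited accounts for the preceding year? yes. So the offer is an Accredited Offer.
Under article 4: Restricted Transaction (article 2)? yes; and Accredited Offer (article 10)? yes. So the offer is an Excluded Transaction.
Under article 12: the offer is not made in connection with a takeover? no; and the offer is addressed solely to qualified investors? yes; and the securities are not to be admitted to a regulated market? no. So the offer is not an Exempt Transaction.
Under article 7: the securities are to be admitted to a regulated market? yes; and a prospectus has been approved by the competent authority? no; and the securities carry voting rights? yes. So the offer is not an Essential Scheme.
Under article 1: not an Exempt Transaction (article 12)? yes; or Essential Scheme (article 7)? no; or no prospectus has been approved by the competent authority? yes. So the offer is a Designated Issuance.
Under article 8: a prospectus has been approved by the competent authority? no; and the securities carry voting rights? yes. So the offer is not a Scheduled Scheme.
Under article 11: Designated Issuance (article 1)? yes; and the issuer has its registered office in the jurisdiction? no; and Scheduled Scheme (article 8)? no. So the offer is not a Tier I Placement.
Under article 9: the issuer is a credit institution? yes; and the offer is underwritten? no; and the offer is addressed solely to qualified investors? yes. So the offer is not an Assessable Placement.
Under article 5: not an Assessable Placement (article 9)? yes; and the securities are transferable? yes. So the offer is a Tier VI Transaction.
Under article 13: Excluded Transaction (article 4)? yes; Tier I Placement (article 11)? no; Tier VI Transaction (article 5)? yes — 2 of 3 hold (need ≥2) → satisfied.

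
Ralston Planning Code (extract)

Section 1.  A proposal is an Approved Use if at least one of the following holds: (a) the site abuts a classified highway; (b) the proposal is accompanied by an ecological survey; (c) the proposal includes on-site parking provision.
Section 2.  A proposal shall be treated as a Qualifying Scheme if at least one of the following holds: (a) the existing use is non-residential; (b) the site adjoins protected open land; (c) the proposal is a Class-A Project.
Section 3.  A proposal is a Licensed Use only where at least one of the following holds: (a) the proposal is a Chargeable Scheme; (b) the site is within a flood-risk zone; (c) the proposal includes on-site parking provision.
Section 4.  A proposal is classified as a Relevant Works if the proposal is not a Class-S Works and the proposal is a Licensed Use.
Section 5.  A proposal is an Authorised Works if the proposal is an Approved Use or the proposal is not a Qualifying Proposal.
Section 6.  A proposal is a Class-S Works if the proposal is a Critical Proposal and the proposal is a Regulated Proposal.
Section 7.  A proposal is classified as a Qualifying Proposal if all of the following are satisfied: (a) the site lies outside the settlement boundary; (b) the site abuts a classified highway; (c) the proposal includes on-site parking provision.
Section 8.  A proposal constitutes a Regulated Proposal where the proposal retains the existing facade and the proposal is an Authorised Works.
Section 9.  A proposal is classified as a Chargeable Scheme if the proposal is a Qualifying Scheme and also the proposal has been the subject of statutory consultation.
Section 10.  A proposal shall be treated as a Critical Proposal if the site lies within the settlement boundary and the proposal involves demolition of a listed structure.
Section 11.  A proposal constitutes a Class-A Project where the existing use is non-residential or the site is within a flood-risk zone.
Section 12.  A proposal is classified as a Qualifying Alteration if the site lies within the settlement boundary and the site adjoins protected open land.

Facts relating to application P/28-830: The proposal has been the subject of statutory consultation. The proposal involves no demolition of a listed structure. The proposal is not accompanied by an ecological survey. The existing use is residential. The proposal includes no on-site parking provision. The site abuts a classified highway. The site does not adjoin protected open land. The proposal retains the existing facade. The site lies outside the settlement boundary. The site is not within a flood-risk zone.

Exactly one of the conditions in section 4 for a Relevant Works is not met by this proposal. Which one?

Licensed Use

Under section 10: the site lies within the settlement boundary? no; and the proposal involves demolition of a listed structure? no. So the proposal is not a Critical Proposal.
Under section 1: the site abuts a classified highway? yes; or the proposal is accompanied by an ecological survey? no; or the proposal includes on-site parking provision? no. So the proposal is an Approved Use.
Under section 7: the site lies outside the settlement boundary? yes; and the site abuts a classified highway? yes; and the proposal includes on-site parking provision? no. So the proposal is not a Qualifying Proposal.
Under section 5: Approved Use (section 1)? yes; or not a Qualifying Proposal (section 7)? yes. So the proposal is an Authorised Works.
Under section 8: the proposal retains the existing facade? yes; and Authorised Works (section 5)? yes. So the proposal is a Regulated Proposal.
Under section 6: Critical Proposal (section 10)? no; and Regulated Proposal (section 8)? yes. So the proposal is not a Class-S Works.
Under section 11: the existing use is non-residential? no; or the site is within a flood-risk zone? no. So the proposal is not a Class-A Project.
Under section 2: the existing use is non-residential? no; or the site adjoins protected open land? no; or Class-A Project (section 11)? no. So the proposal is not a Qualifying Scheme.
Under section 9: Qualifying Scheme (section 2)? no; and the proposal has been the subject of statutory consultation? yes. So the proposal is not a Chargeable Scheme.
Under section 3: Chargeable Scheme (section 9)? no; or the site is within a flood-risk zone? no; or the proposal includes on-site parking provision? no. So the proposal is not a Licensed Use.
Under section 4: not a Class-S Works (section 6)? yes; and Licensed Use (section 3)? no. So the proposal is not a Relevant Works.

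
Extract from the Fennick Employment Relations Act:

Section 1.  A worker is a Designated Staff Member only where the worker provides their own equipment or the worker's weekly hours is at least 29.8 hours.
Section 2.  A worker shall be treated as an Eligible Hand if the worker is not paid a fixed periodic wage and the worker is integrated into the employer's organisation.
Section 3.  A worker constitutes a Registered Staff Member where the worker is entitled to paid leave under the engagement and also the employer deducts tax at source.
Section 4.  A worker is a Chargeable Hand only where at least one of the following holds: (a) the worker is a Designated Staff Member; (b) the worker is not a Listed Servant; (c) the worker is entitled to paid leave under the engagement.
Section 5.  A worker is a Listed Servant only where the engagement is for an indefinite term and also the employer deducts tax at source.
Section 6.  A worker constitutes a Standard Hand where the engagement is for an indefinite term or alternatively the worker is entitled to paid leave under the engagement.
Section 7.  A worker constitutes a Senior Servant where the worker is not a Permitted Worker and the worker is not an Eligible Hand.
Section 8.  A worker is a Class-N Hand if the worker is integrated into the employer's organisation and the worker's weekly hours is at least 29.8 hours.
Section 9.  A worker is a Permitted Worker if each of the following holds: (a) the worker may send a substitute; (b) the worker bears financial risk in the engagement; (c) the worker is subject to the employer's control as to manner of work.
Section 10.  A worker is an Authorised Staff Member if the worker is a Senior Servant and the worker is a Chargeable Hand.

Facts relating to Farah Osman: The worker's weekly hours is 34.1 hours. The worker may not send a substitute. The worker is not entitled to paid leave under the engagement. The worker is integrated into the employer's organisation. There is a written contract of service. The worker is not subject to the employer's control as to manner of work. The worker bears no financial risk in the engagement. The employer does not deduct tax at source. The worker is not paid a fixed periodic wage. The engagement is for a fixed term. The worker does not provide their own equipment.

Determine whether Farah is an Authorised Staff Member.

No

Under section 9: the worker may send a substitute? no; and the worker bears financial risk in the engagement? no; and the worker is subject to the employer's control as to manner of work? no. So the worker is not a Permitted Worker.
Under section 2: the worker is not paid a fixed periodic wage? yes; and the worker is integrated into the employer's organisation? yes. So the worker is an Eligible Hand.
Under section 7: not a Permitted Worker (section 9)? yes; and not an Eligible Hand (section 2)? no. So the worker is not a Senior Servant.
Under section 1: the worker provides their own equipment? no; or worker's weekly hours: 34.1 hours ≥ 29.8 hours? yes. So the worker is a Designated Staff Member.
Under section 5: the engagement is for an indefinite term? no; and the employer deducts tax at source? no. So the worker is not a Listed Servant.
Under section 4: Designated Staff Member (section 1)? yes; or not a Listed Servant (section 5)? yes; or the worker is entitled to paid leave under the engagement? no. So the worker is a Chargeable Hand.
Under section 10: Senior Servant (section 7)? no; and Chargeable Hand (section 4)? yes. So the worker is not an Authorised Staff Member.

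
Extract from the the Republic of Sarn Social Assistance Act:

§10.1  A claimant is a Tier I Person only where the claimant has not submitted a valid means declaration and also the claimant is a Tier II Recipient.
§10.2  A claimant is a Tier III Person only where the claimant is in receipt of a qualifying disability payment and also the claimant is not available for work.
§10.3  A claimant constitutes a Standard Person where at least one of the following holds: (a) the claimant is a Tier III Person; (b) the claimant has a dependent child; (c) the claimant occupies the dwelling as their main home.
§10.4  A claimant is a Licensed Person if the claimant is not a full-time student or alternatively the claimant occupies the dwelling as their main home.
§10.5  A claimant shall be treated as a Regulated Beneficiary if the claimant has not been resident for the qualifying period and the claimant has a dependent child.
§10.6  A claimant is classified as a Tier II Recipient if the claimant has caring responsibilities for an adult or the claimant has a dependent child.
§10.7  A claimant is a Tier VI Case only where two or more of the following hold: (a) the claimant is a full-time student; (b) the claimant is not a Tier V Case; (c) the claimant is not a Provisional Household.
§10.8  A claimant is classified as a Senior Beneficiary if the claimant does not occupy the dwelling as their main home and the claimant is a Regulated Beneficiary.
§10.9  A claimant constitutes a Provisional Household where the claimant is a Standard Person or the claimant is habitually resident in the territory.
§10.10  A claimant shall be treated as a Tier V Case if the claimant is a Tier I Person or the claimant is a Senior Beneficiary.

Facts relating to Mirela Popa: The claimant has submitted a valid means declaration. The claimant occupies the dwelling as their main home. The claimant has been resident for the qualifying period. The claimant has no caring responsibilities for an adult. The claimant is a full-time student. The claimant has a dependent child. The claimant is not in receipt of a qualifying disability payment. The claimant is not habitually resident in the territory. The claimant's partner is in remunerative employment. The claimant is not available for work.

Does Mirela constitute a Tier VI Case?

Yes

Under §10.6: the claimant has caring responsibilities for an adult? no; or the claimant has a dependent child? yes. So the claimant is a Tier II Recipient.
Under §10.1: the claimant has not submitted a valid means declaration? no; and Tier II Recipient (§10.6)? yes. So the claimant is not a Tier I Person.
Under §10.5: the claimant has not been resident for the qualifying period? no; and the claimant has a dependent child? yes. So the claimant is not a Regulated Beneficiary.
Under §10.8: the claimant does not occupy the dwelling as their main home? no; and Regulated Beneficiary (§10.5)? no. So the claimant is not a Senior Beneficiary.
Under §10.10: Tier I Person (§10.1)? no; or Senior Beneficiary (§10.8)? no. So the claimant is not a Tier V Case.
Under §10.2: the claimant is in receipt of a qualifying disability payment? no; and the claimant is not available for work? yes. So the claimant is not a Tier III Person.
Under §10.3: Tier III Person (§10.2)? no; or the claimant has a dependent child? yes; or the claimant occupies the dwelling as their main home? yes. So the claimant is a Standard Person.
Under §10.9: Standard Person (§10.3)? yes; or the claimant is habitually resident in the territory? no. So the claimant is a Provisional Household.
Under §10.7: the claimant is a full-time student? yes; not a Tier V Case (§10.10)? yes; not a Provisional Household (§10.9)? no — 2 of 3 hold (need ≥2) → satisfied.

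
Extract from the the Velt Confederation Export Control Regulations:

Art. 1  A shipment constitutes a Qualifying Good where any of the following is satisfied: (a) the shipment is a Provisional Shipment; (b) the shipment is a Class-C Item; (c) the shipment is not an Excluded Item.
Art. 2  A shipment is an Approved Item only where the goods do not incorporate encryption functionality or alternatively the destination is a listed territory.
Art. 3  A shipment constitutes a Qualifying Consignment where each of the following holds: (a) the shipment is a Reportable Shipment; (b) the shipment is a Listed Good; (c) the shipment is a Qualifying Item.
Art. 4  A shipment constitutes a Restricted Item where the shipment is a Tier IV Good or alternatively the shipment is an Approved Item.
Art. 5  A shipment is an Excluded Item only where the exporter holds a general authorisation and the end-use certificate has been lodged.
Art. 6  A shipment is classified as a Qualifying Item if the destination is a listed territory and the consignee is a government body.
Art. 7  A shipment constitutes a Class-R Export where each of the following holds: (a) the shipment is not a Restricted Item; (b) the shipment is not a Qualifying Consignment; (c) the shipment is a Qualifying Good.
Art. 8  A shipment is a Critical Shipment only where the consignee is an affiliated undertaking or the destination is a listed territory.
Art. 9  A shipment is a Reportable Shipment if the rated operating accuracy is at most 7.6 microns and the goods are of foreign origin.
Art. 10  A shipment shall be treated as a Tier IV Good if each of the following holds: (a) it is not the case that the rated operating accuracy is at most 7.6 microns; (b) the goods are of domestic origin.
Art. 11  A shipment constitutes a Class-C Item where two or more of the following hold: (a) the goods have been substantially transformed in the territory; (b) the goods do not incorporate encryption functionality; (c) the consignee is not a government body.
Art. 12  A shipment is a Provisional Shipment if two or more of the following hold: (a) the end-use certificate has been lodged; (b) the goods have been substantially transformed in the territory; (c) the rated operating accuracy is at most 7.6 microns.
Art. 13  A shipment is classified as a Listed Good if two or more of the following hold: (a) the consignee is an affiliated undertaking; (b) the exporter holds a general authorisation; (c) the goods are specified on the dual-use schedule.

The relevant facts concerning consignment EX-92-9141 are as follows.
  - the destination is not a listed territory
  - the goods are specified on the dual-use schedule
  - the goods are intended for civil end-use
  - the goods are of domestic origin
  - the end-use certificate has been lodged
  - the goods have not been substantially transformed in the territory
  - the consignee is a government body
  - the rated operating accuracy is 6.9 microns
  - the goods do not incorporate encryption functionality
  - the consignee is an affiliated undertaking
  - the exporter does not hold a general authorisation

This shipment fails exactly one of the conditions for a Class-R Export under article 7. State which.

Under article 10: rated operating accuracy: 6.9 microns ≤ 7.6 microns? yes, so negated condition no; and the goods are of domestic origin? yes. So the shipment is not a Tier IV Good.
Under article 2: the goods do not incorporate encryption functionality? yes; or the destination is a listed territory? no. So the shipment is an Approved Item.
Under article 4: Tier IV Good (article 10)? no; or Approved Item (article 2)? yes. So the shipment is a Restricted Item.
Under article 9: rated operating accuracy: 6.9 microns ≤ 7.6 microns? yes; and the goods are of foreign origin? no. So the shipment is not a Reportable Shipment.
Under article 13: the consignee is an affiliated undertaking? yes; the exporter holds a general authorisation? no; the goods are specified on the dual-use schedule? yes — 2 of 3 hold (need ≥2) → satisfied.
Under article 6: the destination is a listed territory? no; and the consignee is a government body? yes. So the shipment is not a Qualifying Item.
Under article 3: Reportable Shipment (article 9)? no; and Listed Good (article 13)? yes; and Qualifying Item (article 6)? no. So the shipment is not a Qualifying Consignment.
Under article 12: the end-use certificate has been lodged? yes; the goods have been substantially transformed in the territory? no; rated operating accuracy: 6.9 microns ≤ 7.6 microns? yes — 2 of 3 hold (need ≥2) → satisfied.
Under article 11: the goods have been substantially transformed in the territory? no; the goods do not incorporate encryption functionality? yes; the consignee is not a government body? no — 1 of 3 hold (need ≥2) → not satisfied.
Under article 5: the exporter holds a general authorisation? no; and the end-use certificate has been lodged? yes. So the shipment is not an Excluded Item.
Under article 1: Provisional Shipment (article 12)? yes; or Class-C Item (article 11)? no; or not an Excluded Item (article 5)? yes. So the shipment is a Qualifying Good.
Under article 7: not a Restricted Item (article 4)? no; and not a Qualifying Consignment (article 3)? yes; and Qualifying Good (article 1)? yes. So the shipment is not a Class-R Export.

Restricted Item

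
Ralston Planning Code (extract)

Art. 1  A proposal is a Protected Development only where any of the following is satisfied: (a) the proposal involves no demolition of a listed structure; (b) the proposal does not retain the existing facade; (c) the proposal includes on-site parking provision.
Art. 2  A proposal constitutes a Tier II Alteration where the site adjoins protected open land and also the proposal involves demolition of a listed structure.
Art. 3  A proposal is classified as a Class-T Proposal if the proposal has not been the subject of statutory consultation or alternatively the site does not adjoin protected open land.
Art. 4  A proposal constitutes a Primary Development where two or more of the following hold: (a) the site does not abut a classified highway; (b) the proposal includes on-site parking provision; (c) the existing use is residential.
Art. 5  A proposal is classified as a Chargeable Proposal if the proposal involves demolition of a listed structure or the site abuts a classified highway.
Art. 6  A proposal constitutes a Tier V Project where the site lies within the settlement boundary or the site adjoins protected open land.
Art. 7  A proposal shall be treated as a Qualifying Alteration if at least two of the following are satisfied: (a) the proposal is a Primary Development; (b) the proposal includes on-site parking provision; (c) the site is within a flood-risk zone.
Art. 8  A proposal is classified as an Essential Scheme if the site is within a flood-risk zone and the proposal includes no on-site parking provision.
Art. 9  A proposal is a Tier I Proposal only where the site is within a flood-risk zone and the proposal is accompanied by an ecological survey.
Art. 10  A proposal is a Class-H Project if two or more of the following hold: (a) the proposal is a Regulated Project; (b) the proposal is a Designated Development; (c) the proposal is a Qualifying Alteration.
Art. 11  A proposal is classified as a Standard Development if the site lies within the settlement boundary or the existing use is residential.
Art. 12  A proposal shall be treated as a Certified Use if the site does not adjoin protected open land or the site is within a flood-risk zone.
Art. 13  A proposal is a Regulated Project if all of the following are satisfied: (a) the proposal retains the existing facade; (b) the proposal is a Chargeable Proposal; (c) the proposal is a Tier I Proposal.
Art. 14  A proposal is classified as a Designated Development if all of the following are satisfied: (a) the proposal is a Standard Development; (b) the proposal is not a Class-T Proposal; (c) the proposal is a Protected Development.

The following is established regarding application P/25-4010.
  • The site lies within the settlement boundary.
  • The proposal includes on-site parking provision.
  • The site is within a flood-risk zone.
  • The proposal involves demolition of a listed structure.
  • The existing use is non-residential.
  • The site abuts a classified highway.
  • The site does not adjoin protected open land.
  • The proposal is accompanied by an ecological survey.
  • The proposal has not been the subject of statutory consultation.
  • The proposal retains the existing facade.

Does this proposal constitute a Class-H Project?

Yes

article 5 — Chargeable Proposal: [the proposal involves demolition of a listed structure? yes] OR [the site abuts a classified highway? yes] → satisfied.
article 9 — Tier I Proposal: [the site is within a flood-risk zone? yes] AND [the proposal is accompanied by an ecological survey? yes] → satisfied.
article 13 — Regulated Project: [the proposal retains the existing facade? yes] AND [Chargeable Proposal (article 5)? yes] AND [Tier I Proposal (article 9)? yes] → satisfied.
article 11 — Standard Development: [the site lies within the settlement boundary? yes] OR [the existing use is residential? no] → satisfied.
article 3 — Class-T Proposal: [the proposal has not been the subject of statutory consultation? yes] OR [the site does not adjoin protected open land? yes] → satisfied.
article 1 — Protected Development: [the proposal involves no demolition of a listed structure? no] OR [the proposal does not retain the existing facade? no] OR [the proposal includes on-site parking provision? yes] → satisfied.
article 14 — Designated Development: [Standard Development (article 11)? yes] AND [not a Class-T Proposal (article 3)? no] AND [Protected Development (article 1)? yes] → not satisfied.
article 4 — Primary Development: the site does not abut a classified highway? no; the proposal includes on-site parking provision? yes; the existing use is residential? no — 1 of 3 hold (need ≥2) → not satisfied.
article 7 — Qualifying Alteration: Primary Development (article 4)? no; the proposal includes on-site parking provision? yes; the site is within a flood-risk zone? yes — 2 of 3 hold (need ≥2) → satisfied.
article 10 — Class-H Project: Regulated Project (article 13)? yes; Designated Development (article 14)? no; Qualifying Alteration (article 7)? yes — 2 of 3 hold (need ≥2) → satisfied.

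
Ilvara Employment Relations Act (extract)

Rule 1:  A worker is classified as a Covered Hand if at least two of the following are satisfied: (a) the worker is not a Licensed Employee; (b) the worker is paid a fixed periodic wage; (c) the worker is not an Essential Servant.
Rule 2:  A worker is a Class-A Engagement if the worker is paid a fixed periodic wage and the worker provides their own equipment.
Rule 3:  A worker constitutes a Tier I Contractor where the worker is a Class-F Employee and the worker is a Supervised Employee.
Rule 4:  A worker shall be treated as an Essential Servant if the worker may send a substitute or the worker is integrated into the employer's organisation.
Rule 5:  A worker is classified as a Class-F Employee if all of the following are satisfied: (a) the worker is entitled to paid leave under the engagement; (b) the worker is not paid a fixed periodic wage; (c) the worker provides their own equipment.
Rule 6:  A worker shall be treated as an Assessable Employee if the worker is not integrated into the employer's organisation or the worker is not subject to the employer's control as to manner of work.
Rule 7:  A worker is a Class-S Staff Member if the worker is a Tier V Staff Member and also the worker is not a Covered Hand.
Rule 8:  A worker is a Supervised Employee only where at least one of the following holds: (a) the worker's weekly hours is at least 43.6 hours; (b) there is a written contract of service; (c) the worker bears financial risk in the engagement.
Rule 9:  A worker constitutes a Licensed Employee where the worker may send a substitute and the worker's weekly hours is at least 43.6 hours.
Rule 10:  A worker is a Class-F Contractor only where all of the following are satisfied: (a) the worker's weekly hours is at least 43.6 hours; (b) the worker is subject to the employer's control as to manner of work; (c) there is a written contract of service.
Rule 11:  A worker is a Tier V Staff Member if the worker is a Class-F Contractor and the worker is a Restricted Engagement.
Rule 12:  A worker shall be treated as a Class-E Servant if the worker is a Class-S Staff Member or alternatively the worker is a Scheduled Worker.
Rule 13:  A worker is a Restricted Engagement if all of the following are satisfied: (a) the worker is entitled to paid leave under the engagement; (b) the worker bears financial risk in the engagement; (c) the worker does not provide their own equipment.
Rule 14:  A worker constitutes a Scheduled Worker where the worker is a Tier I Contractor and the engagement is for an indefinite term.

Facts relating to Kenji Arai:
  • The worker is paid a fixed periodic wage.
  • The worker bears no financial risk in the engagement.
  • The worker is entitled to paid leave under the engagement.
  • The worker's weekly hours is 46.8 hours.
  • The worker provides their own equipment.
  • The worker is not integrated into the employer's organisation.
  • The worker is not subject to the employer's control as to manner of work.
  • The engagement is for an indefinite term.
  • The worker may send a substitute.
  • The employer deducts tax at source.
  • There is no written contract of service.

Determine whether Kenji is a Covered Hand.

No

Under rule 9: the worker may send a substitute? yes; and worker's weekly hours: 46.8 hours ≥ 43.6 hours? yes. So the worker is a Licensed Employee.
Under rule 4: the worker may send a substitute? yes; or the worker is integrated into the employer's organisation? no. So the worker is an Essential Servant.
Under rule 1: not a Licensed Employee (rule 9)? no; the worker is paid a fixed periodic wage? yes; not an Essential Servant (rule 4)? no — 1 of 3 hold (need ≥2) → not satisfied.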